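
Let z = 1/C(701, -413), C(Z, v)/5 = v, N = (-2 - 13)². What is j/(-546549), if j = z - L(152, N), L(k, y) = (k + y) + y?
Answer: 414377/376207895 ≈ 0.0011015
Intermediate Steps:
N = 225 (N = (-15)² = 225)
C(Z, v) = 5*v
L(k, y) = k + 2*y
z = -1/2065 (z = 1/(5*(-413)) = 1/(-2065) = -1/2065 ≈ -0.00048426)
j = -1243131/2065 (j = -1/2065 - (152 + 2*225) = -1/2065 - (152 + 450) = -1/2065 - 1*602 = -1/2065 - 602 = -1243131/2065 ≈ -602.00)
j/(-546549) = -1243131/2065/(-546549) = -1243131/2065*(-1/546549) = 414377/376207895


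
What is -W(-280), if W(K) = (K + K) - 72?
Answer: 632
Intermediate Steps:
W(K) = -72 + 2*K (W(K) = 2*K - 72 = -72 + 2*K)
-W(-280) = -(-72 + 2*(-280)) = -(-72 - 560) = -1*(-632) = 632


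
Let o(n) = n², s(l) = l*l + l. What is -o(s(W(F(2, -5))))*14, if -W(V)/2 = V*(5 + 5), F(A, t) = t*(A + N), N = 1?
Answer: -114157260000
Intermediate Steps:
F(A, t) = t*(1 + A) (F(A, t) = t*(A + 1) = t*(1 + A))
W(V) = -20*V (W(V) = -2*V*(5 + 5) = -2*V*10 = -20*V)
s(l) = l + l² (s(l) = l² + l = l + l²)
-o(s(W(F(2, -5))))*14 = -((-(-100)*(1 + 2))*(1 - (-100)*(1 + 2)))²*14 = -((-(-100)*3)*(1 - (-100)*3))²*14 = -((-20*(-15))*(1 - 20*(-15)))²*14 = -(300*(1 + 300))²*14 = -(300*301)²*14 = -1*90300²*14 = -1*8154090000*14 = -8154090000*14 = -114157260000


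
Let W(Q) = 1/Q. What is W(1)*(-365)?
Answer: -365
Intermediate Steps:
W(1)*(-365) = -365/1 = 1*(-365) = -365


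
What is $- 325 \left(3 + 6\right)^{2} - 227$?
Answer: $-26552$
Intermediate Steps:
$- 325 \left(3 + 6\right)^{2} - 227 = - 325 \cdot 9^{2} - 227 = \left(-325\right) 81 - 227 = -26325 - 227 = -26552$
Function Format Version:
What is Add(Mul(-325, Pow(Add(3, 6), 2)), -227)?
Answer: -26552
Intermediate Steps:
Add(Mul(-325, Pow(Add(3, 6), 2)), -227) = Add(Mul(-325, Pow(9, 2)), -227) = Add(Mul(-325, 81), -227) = Add(-26325, -227) = -26552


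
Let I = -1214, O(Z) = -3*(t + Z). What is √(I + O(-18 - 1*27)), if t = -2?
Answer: I*√1073 ≈ 32.757*I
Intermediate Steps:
O(Z) = 6 - 3*Z (O(Z) = -3*(-2 + Z) = 6 - 3*Z)
√(I + O(-18 - 1*27)) = √(-1214 + (6 - 3*(-18 - 1*27))) = √(-1214 + (6 - 3*(-18 - 27))) = √(-1214 + (6 - 3*(-45))) = √(-1214 + (6 + 135)) = √(-1214 + 141) = √(-1073) = I*√1073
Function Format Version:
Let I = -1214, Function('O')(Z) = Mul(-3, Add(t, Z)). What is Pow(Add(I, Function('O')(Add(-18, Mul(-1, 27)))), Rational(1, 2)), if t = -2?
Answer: Mul(I, Pow(1073, Rational(1, 2))) ≈ Mul(32.757, I)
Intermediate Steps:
Function('O')(Z) = Add(6, Mul(-3, Z)) (Function('O')(Z) = Mul(-3, Add(-2, Z)) = Add(6, Mul(-3, Z)))
Pow(Add(I, Function('O')(Add(-18, Mul(-1, 27)))), Rational(1, 2)) = Pow(Add(-1214, Add(6, Mul(-3, Add(-18, Mul(-1, 27))))), Rational(1, 2)) = Pow(Add(-1214, Add(6, Mul(-3, Add(-18, -27)))), Rational(1, 2)) = Pow(Add(-1214, Add(6, Mul(-3, -45))), Rational(1, 2)) = Pow(Add(-1214, Add(6, 135)), Rational(1, 2)) = Pow(Add(-1214, 141), Rational(1, 2)) = Pow(-1073, Rational(1, 2)) = Mul(I, Pow(1073, Rational(1, 2)))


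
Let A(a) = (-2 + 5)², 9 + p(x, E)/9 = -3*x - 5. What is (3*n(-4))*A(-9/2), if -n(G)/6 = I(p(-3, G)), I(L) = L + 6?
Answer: 6318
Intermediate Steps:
p(x, E) = -126 - 27*x (p(x, E) = -81 + 9*(-3*x - 5) = -81 + 9*(-5 - 3*x) = -81 + (-45 - 27*x) = -126 - 27*x)
I(L) = 6 + L
A(a) = 9 (A(a) = 3² = 9)
n(G) = 234 (n(G) = -6*(6 + (-126 - 27*(-3))) = -6*(6 + (-126 + 81)) = -6*(6 - 45) = -6*(-39) = 234)
(3*n(-4))*A(-9/2) = (3*234)*9 = 702*9 = 6318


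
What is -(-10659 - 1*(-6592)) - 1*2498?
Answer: 1569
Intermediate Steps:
-(-10659 - 1*(-6592)) - 1*2498 = -(-10659 + 6592) - 2498 = -1*(-4067) - 2498 = 4067 - 2498 = 1569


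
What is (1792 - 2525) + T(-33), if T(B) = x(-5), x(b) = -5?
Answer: -738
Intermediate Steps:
T(B) = -5
(1792 - 2525) + T(-33) = (1792 - 2525) - 5 = -733 - 5 = -738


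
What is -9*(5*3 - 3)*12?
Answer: -1296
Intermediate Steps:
-9*(5*3 - 3)*12 = -9*(15 - 3)*12 = -9*12*12 = -108*12 = -1296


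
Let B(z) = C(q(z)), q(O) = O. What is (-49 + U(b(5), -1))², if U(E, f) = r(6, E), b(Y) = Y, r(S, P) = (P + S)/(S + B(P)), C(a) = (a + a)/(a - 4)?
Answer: 597529/256 ≈ 2334.1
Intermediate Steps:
C(a) = 2*a/(-4 + a) (C(a) = (2*a)/(-4 + a) = 2*a/(-4 + a))
B(z) = 2*z/(-4 + z)
r(S, P) = (P + S)/(S + 2*P/(-4 + P))
U(E, f) = (-4 + E)*(6 + E)/(-24 + 8*E) (U(E, f) = (-4 + E)*(E + 6)/(2*E + 6*(-4 + E)) = (-4 + E)*(6 + E)/(2*E + (-24 + 6*E)) = (-4 + E)*(6 + E)/(-24 + 8*E))
(-49 + U(b(5), -1))² = (-49 + (-4 + 5)*(6 + 5)/(8*(-3 + 5)))² = (-49 + (⅛)*1*11/2)² = (-49 + (⅛)*(½)*1*11)² = (-49 + 11/16)² = (-773/16)² = 597529/256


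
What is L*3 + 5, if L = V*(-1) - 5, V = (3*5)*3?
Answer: -145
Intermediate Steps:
V = 45 (V = 15*3 = 45)
L = -50 (L = 45*(-1) - 5 = -45 - 5 = -50)
L*3 + 5 = -50*3 + 5 = -150 + 5 = -145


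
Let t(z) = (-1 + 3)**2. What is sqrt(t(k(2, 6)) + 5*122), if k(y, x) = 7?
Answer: sqrt(614) ≈ 24.779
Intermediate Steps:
t(z) = 4 (t(z) = 2**2 = 4)
sqrt(t(k(2, 6)) + 5*122) = sqrt(4 + 5*122) = sqrt(4 + 610) = sqrt(614)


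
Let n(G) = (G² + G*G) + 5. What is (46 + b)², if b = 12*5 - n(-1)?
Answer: 9801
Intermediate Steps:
n(G) = 5 + 2*G² (n(G) = (G² + G²) + 5 = 2*G² + 5 = 5 + 2*G²)
b = 53 (b = 12*5 - (5 + 2*(-1)²) = 60 - (5 + 2*1) = 60 - (5 + 2) = 60 - 1*7 = 60 - 7 = 53)
(46 + b)² = (46 + 53)² = 99² = 9801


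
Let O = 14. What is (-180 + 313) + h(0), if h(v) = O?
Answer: 147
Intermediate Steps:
h(v) = 14
(-180 + 313) + h(0) = (-180 + 313) + 14 = 133 + 14 = 147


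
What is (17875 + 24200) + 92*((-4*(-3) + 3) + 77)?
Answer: 50539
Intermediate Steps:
(17875 + 24200) + 92*((-4*(-3) + 3) + 77) = 42075 + 92*((12 + 3) + 77) = 42075 + 92*(15 + 77) = 42075 + 92*92 = 42075 + 8464 = 50539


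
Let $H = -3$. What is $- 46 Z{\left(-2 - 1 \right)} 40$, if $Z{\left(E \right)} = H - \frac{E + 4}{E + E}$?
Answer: $\frac{15640}{3} \approx 5213.3$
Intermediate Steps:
$Z{\left(E \right)} = -3 - \frac{4 + E}{2 E}$ ($Z{\left(E \right)} = -3 - \frac{E + 4}{E + E} = -3 - \frac{4 + E}{2 E}$)
$- 46 Z{\left(-2 - 1 \right)} 40 = - 46 \left(- \frac{7}{2} - \frac{2}{-2 - 1}\right) 40 = - 46 \left(- \frac{7}{2} - \frac{2}{-3}\right) 40 = - 46 \left(- \frac{7}{2} - - \frac{2}{3}\right) 40 = - 46 \left(- \frac{7}{2} + \frac{2}{3}\right) 40 = \left(-46\right) \left(- \frac{17}{6}\right) 40 = \frac{391}{3} \cdot 40 = \frac{15640}{3}$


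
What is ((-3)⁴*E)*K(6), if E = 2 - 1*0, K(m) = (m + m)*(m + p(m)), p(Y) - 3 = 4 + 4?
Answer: 33048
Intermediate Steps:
p(Y) = 11 (p(Y) = 3 + (4 + 4) = 3 + 8 = 11)
K(m) = 2*m*(11 + m) (K(m) = (m + m)*(m + 11) = (2*m)*(11 + m) = 2*m*(11 + m))
E = 2 (E = 2 + 0 = 2)
((-3)⁴*E)*K(6) = ((-3)⁴*2)*(2*6*(11 + 6)) = (81*2)*(2*6*17) = 162*204 = 33048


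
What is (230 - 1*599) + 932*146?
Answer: 135703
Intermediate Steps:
(230 - 1*599) + 932*146 = (230 - 599) + 136072 = -369 + 136072 = 135703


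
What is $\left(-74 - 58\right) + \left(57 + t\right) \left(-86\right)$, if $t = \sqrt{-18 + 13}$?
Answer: $-5034 - 86 i \sqrt{5} \approx -5034.0 - 192.3 i$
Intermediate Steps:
$t = i \sqrt{5}$ ($t = \sqrt{-5} = i \sqrt{5} \approx 2.2361 i$)
$\left(-74 - 58\right) + \left(57 + t\right) \left(-86\right) = \left(-74 - 58\right) + \left(57 + i \sqrt{5}\right) \left(-86\right) = -132 - \left(4902 + 86 i \sqrt{5}\right) = -5034 - 86 i \sqrt{5}$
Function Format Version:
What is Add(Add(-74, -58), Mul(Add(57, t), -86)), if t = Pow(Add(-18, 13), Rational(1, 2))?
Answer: Add(-5034, Mul(-86, I, Pow(5, Rational(1, 2)))) ≈ Add(-5034.0, Mul(-192.30, I))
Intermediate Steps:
t = Mul(I, Pow(5, Rational(1, 2))) (t = Pow(-5, Rational(1, 2)) = Mul(I, Pow(5, Rational(1, 2))) ≈ Mul(2.2361, I))
Add(Add(-74, -58), Mul(Add(57, t), -86)) = Add(Add(-74, -58), Mul(Add(57, Mul(I, Pow(5, Rational(1, 2)))), -86)) = Add(-132, Add(-4902, Mul(-86, I, Pow(5, Rational(1, 2))))) = Add(-5034, Mul(-86, I, Pow(5, Rational(1, 2))))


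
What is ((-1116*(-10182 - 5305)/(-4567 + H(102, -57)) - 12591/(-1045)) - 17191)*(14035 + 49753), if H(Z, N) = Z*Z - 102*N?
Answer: -12189730485209632/12175295 ≈ -1.0012e+9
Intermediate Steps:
H(Z, N) = Z² - 102*N
((-1116*(-10182 - 5305)/(-4567 + H(102, -57)) - 12591/(-1045)) - 17191)*(14035 + 49753) = ((-1116*(-10182 - 5305)/(-4567 + (102² - 102*(-57))) - 12591/(-1045)) - 17191)*(14035 + 49753) = ((-1116*(-15487/(-4567 + (10404 + 5814))) - 12591*(-1/1045)) - 17191)*63788 = ((-1116*(-15487/(-4567 + 16218)) + 12591/1045) - 17191)*63788 = ((-1116/(11651*(-1/15487)) + 12591/1045) - 17191)*63788 = ((-1116/(-11651/15487) + 12591/1045) - 17191)*63788 = ((-1116*(-15487/11651) + 12591/1045) - 17191)*63788 = ((17283492/11651 + 12591/1045) - 17191)*63788 = (18207946881/12175295 - 17191)*63788 = -191097549464/12175295*63788 = -12189730485209632/12175295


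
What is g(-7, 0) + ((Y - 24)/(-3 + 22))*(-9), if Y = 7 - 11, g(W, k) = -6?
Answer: 138/19 ≈ 7.2632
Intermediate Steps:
Y = -4
g(-7, 0) + ((Y - 24)/(-3 + 22))*(-9) = -6 + ((-4 - 24)/(-3 + 22))*(-9) = -6 - 28/19*(-9) = -6 + 252/19 = 138/19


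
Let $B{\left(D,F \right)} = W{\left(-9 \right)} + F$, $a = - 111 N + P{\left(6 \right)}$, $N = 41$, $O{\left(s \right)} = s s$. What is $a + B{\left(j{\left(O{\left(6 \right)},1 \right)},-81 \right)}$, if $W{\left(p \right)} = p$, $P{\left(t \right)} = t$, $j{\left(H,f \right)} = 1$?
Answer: $-4635$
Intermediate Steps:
$O{\left(s \right)} = s^{2}$
$a = -4545$ ($a = \left(-111\right) 41 + 6 = -4551 + 6 = -4545$)
$B{\left(D,F \right)} = -9 + F$
$a + B{\left(j{\left(O{\left(6 \right)},1 \right)},-81 \right)} = -4545 - 90 = -4635$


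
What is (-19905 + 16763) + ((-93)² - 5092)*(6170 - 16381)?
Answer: -36323669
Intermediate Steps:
(-19905 + 16763) + ((-93)² - 5092)*(6170 - 16381) = -3142 + (8649 - 5092)*(-10211) = -3142 + 3557*(-10211) = -3142 - 36320527 = -36323669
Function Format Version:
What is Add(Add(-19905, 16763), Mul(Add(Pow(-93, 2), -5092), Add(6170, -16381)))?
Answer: -36323669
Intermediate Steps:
Add(Add(-19905, 16763), Mul(Add(Pow(-93, 2), -5092), Add(6170, -16381))) = Add(-3142, Mul(Add(8649, -5092), -10211)) = Add(-3142, Mul(3557, -10211)) = Add(-3142, -36320527) = -36323669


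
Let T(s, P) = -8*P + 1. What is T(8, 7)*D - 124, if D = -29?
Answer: 1471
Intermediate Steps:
T(s, P) = 1 - 8*P
T(8, 7)*D - 124 = (1 - 8*7)*(-29) - 124 = (1 - 56)*(-29) - 124 = -55*(-29) - 124 = 1595 - 124 = 1471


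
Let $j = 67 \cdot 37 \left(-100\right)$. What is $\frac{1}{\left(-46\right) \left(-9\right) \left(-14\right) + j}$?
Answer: $- \frac{1}{253696} \approx -3.9417 \cdot 10^{-6}$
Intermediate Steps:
$j = -247900$ ($j = 2479 \left(-100\right) = -247900$)
$\frac{1}{\left(-46\right) \left(-9\right) \left(-14\right) + j} = \frac{1}{\left(-46\right) \left(-9\right) \left(-14\right) - 247900} = \frac{1}{414 \left(-14\right) - 247900} = \frac{1}{-5796 - 247900} = \frac{1}{-253696} = - \frac{1}{253696}$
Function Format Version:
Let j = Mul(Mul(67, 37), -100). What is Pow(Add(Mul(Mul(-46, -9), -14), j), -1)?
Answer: Rational(-1, 253696) ≈ -3.9417e-6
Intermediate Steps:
j = -247900 (j = Mul(2479, -100) = -247900)
Pow(Add(Mul(Mul(-46, -9), -14), j), -1) = Pow(Add(Mul(Mul(-46, -9), -14), -247900), -1) = Pow(Add(Mul(414, -14), -247900), -1) = Pow(Add(-5796, -247900), -1) = Pow(-253696, -1) = Rational(-1, 253696)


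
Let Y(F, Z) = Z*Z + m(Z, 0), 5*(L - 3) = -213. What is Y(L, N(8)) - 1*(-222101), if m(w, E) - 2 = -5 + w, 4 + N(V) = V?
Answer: 222118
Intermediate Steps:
L = -198/5 (L = 3 + (1/5)*(-213) = 3 - 213/5 = -198/5 ≈ -39.600)
N(V) = -4 + V
m(w, E) = -3 + w (m(w, E) = 2 + (-5 + w) = -3 + w)
Y(F, Z) = -3 + Z + Z**2 (Y(F, Z) = Z*Z + (-3 + Z) = Z**2 + (-3 + Z) = -3 + Z + Z**2)
Y(L, N(8)) - 1*(-222101) = (-3 + (-4 + 8) + (-4 + 8)**2) - 1*(-222101) = (-3 + 4 + 4**2) + 222101 = (-3 + 4 + 16) + 222101 = 17 + 222101 = 222118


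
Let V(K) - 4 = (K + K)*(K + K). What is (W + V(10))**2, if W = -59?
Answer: 119025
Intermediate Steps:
V(K) = 4 + 4*K**2 (V(K) = 4 + (K + K)*(K + K) = 4 + (2*K)*(2*K) = 4 + 4*K**2)
(W + V(10))**2 = (-59 + (4 + 4*10**2))**2 = (-59 + (4 + 4*100))**2 = (-59 + (4 + 400))**2 = (-59 + 404)**2 = 345**2 = 119025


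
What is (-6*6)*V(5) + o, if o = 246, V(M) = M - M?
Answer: 246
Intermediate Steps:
V(M) = 0
(-6*6)*V(5) + o = -6*6*0 + 246 = -36*0 + 246 = 0 + 246 = 246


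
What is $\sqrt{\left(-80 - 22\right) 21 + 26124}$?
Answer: $\sqrt{23982} \approx 154.86$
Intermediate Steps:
$\sqrt{\left(-80 - 22\right) 21 + 26124} = \sqrt{\left(-102\right) 21 + 26124} = \sqrt{-2142 + 26124} = \sqrt{23982}$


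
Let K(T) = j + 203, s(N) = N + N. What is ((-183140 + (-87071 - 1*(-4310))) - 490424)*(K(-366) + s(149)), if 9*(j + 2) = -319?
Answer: -3155387900/9 ≈ -3.5060e+8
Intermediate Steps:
j = -337/9 (j = -2 + (⅑)*(-319) = -2 - 319/9 = -337/9 ≈ -37.444)
s(N) = 2*N
K(T) = 1490/9 (K(T) = -337/9 + 203 = 1490/9)
((-183140 + (-87071 - 1*(-4310))) - 490424)*(K(-366) + s(149)) = ((-183140 + (-87071 - 1*(-4310))) - 490424)*(1490/9 + 2*149) = ((-183140 + (-87071 + 4310)) - 490424)*(1490/9 + 298) = ((-183140 - 82761) - 490424)*(4172/9) = (-265901 - 490424)*(4172/9) = -756325*4172/9 = -3155387900/9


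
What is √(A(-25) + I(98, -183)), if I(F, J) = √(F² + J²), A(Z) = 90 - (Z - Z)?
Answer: √(90 + √43093) ≈ 17.251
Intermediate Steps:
A(Z) = 90 (A(Z) = 90 - 1*0 = 90 + 0 = 90)
√(A(-25) + I(98, -183)) = √(90 + √(98² + (-183)²)) = √(90 + √(9604 + 33489)) = √(90 + √43093)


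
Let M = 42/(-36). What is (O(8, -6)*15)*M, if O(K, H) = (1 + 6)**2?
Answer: -1715/2 ≈ -857.50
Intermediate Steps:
O(K, H) = 49 (O(K, H) = 7**2 = 49)
M = -7/6 (M = 42*(-1/36) = -7/6 ≈ -1.1667)
(O(8, -6)*15)*M = (49*15)*(-7/6) = 735*(-7/6) = -1715/2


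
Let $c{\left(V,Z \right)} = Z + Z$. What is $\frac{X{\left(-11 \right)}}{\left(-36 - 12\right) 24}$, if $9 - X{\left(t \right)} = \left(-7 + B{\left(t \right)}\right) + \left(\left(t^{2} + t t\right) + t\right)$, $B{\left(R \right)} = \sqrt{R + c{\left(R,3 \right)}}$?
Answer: $\frac{215}{1152} + \frac{i \sqrt{5}}{1152} \approx 0.18663 + 0.001941 i$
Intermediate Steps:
$c{\left(V,Z \right)} = 2 Z$
$B{\left(R \right)} = \sqrt{6 + R}$ ($B{\left(R \right)} = \sqrt{R + 2 \cdot 3} = \sqrt{R + 6} = \sqrt{6 + R}$)
$X{\left(t \right)} = 16 - t - \sqrt{6 + t} - 2 t^{2}$ ($X{\left(t \right)} = 9 - \left(\left(-7 + \sqrt{6 + t}\right) + \left(\left(t^{2} + t t\right) + t\right)\right) = 9 - \left(\left(-7 + \sqrt{6 + t}\right) + \left(\left(t^{2} + t^{2}\right) + t\right)\right) = 9 - \left(\left(-7 + \sqrt{6 + t}\right) + \left(2 t^{2} + t\right)\right) = 9 - \left(\left(-7 + \sqrt{6 + t}\right) + \left(t + 2 t^{2}\right)\right) = 9 - \left(-7 + t + \sqrt{6 + t} + 2 t^{2}\right) = 16 - t - \sqrt{6 + t} - 2 t^{2}$)
$\frac{X{\left(-11 \right)}}{\left(-36 - 12\right) 24} = \frac{16 - -11 - \sqrt{6 - 11} - 2 \left(-11\right)^{2}}{\left(-36 - 12\right) 24} = \frac{16 + 11 - \sqrt{-5} - 242}{\left(-48\right) 24} = \frac{16 + 11 - i \sqrt{5} - 242}{-1152} = \left(16 + 11 - i \sqrt{5} - 242\right) \left(- \frac{1}{1152}\right) = \left(-215 - i \sqrt{5}\right) \left(- \frac{1}{1152}\right) = \frac{215}{1152} + \frac{i \sqrt{5}}{1152}$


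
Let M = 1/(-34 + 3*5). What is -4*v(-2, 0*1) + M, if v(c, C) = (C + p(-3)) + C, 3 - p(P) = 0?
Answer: -229/19 ≈ -12.053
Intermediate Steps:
p(P) = 3 (p(P) = 3 - 1*0 = 3 + 0 = 3)
M = -1/19 (M = 1/(-34 + 15) = 1/(-19) = -1/19 ≈ -0.052632)
v(c, C) = 3 + 2*C (v(c, C) = (C + 3) + C = (3 + C) + C = 3 + 2*C)
-4*v(-2, 0*1) + M = -4*(3 + 2*(0*1)) - 1/19 = -4*(3 + 2*0) - 1/19 = -4*(3 + 0) - 1/19 = -4*3 - 1/19 = -12 - 1/19 = -229/19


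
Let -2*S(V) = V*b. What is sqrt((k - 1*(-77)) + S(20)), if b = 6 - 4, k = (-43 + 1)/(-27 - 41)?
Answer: sqrt(66606)/34 ≈ 7.5906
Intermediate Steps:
k = 21/34 (k = -42/(-68) = -42*(-1/68) = 21/34 ≈ 0.61765)
b = 2
S(V) = -V (S(V) = -V*2/2 = -V)
sqrt((k - 1*(-77)) + S(20)) = sqrt((21/34 - 1*(-77)) - 1*20) = sqrt((21/34 + 77) - 20) = sqrt(2639/34 - 20) = sqrt(1959/34) = sqrt(66606)/34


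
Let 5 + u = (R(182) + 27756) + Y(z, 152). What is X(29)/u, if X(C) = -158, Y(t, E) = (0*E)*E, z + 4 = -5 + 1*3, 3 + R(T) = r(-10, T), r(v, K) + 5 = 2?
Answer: -158/27745 ≈ -0.0056947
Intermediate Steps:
r(v, K) = -3 (r(v, K) = -5 + 2 = -3)
R(T) = -6 (R(T) = -3 - 3 = -6)
z = -6 (z = -4 + (-5 + 1*3) = -4 + (-5 + 3) = -4 - 2 = -6)
Y(t, E) = 0 (Y(t, E) = 0*E = 0)
u = 27745 (u = -5 + ((-6 + 27756) + 0) = -5 + (27750 + 0) = -5 + 27750 = 27745)
X(29)/u = -158/27745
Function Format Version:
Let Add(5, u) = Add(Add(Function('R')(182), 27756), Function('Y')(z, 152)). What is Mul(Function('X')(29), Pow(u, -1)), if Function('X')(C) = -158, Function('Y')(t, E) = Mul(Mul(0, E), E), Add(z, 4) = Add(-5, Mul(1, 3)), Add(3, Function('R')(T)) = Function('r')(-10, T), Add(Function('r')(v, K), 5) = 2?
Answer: Rational(-158, 27745) ≈ -0.0056947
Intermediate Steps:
Function('r')(v, K) = -3 (Function('r')(v, K) = Add(-5, 2) = -3)
Function('R')(T) = -6 (Function('R')(T) = Add(-3, -3) = -6)
z = -6 (z = Add(-4, Add(-5, Mul(1, 3))) = Add(-4, Add(-5, 3)) = Add(-4, -2) = -6)
Function('Y')(t, E) = 0 (Function('Y')(t, E) = Mul(0, E) = 0)
u = 27745 (u = Add(-5, Add(Add(-6, 27756), 0)) = Add(-5, Add(27750, 0)) = Add(-5, 27750) = 27745)
Mul(Function('X')(29), Pow(u, -1)) = Mul(-158, Pow(27745, -1)) = Mul(-158, Rational(1, 27745)) = Rational(-158, 27745)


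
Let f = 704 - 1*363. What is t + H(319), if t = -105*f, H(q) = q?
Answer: -35486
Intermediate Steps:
f = 341 (f = 704 - 363 = 341)
t = -35805 (t = -105*341 = -35805)
t + H(319) = -35805 + 319 = -35486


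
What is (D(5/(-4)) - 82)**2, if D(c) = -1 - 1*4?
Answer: 7569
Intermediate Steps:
D(c) = -5 (D(c) = -1 - 4 = -5)
(D(5/(-4)) - 82)**2 = (-5 - 82)**2 = (-87)**2 = 7569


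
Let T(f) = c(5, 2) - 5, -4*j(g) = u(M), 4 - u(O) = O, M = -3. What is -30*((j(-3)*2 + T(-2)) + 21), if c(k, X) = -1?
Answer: -345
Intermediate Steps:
u(O) = 4 - O
j(g) = -7/4 (j(g) = -(4 - 1*(-3))/4 = -(4 + 3)/4 = -¼*7 = -7/4)
T(f) = -6 (T(f) = -1 - 5 = -6)
-30*((j(-3)*2 + T(-2)) + 21) = -30*((-7/4*2 - 6) + 21) = -30*((-7/2 - 6) + 21) = -30*(-19/2 + 21) = -30*23/2 = -345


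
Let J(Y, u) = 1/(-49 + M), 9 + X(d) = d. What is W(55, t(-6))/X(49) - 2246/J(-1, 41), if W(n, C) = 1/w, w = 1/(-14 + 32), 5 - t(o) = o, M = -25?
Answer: 3324089/20 ≈ 1.6620e+5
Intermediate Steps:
X(d) = -9 + d
t(o) = 5 - o
J(Y, u) = -1/74 (J(Y, u) = 1/(-49 - 25) = 1/(-74) = -1/74)
w = 1/18 ≈ 0.055556
W(n, C) = 18 (W(n, C) = 1/(1/18) = 18)
W(55, t(-6))/X(49) - 2246/J(-1, 41) = 18/(-9 + 49) - 2246/(-1/74) = 18/40 - 2246*(-74) = 18*(1/40) + 166204 = 9/20 + 166204 = 3324089/20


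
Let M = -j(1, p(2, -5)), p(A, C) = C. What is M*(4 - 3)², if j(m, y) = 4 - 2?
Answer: -2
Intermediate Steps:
j(m, y) = 2
M = -2 (M = -1*2 = -2)
M*(4 - 3)² = -2*(4 - 3)² = -2*1² = -2*1 = -2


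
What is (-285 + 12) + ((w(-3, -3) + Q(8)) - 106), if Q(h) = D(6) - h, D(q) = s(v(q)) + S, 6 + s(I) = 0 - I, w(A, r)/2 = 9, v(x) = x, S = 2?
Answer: -379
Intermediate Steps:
w(A, r) = 18 (w(A, r) = 2*9 = 18)
s(I) = -6 - I (s(I) = -6 + (0 - I) = -6 - I)
D(q) = -4 - q (D(q) = (-6 - q) + 2 = -4 - q)
Q(h) = -10 - h (Q(h) = (-4 - 1*6) - h = (-4 - 6) - h = -10 - h)
(-285 + 12) + ((w(-3, -3) + Q(8)) - 106) = (-285 + 12) + ((18 + (-10 - 1*8)) - 106) = -273 + ((18 + (-10 - 8)) - 106) = -273 + ((18 - 18) - 106) = -273 + (0 - 106) = -273 - 106 = -379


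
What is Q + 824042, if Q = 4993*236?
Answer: 2002390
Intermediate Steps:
Q = 1178348
Q + 824042 = 1178348 + 824042 = 2002390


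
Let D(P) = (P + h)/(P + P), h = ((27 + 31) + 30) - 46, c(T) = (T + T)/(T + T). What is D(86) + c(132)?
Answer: 75/43 ≈ 1.7442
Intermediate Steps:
c(T) = 1 (c(T) = (2*T)/((2*T)) = (2*T)*(1/(2*T)) = 1)
h = 42 (h = (58 + 30) - 46 = 88 - 46 = 42)
D(P) = (42 + P)/(2*P) (D(P) = (P + 42)/(P + P) = (42 + P)/((2*P)) = (42 + P)*(1/(2*P)) = (42 + P)/(2*P))
D(86) + c(132) = (½)*(42 + 86)/86 + 1 = (½)*(1/86)*128 + 1 = 32/43 + 1 = 75/43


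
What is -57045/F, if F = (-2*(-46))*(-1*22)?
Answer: 57045/2024 ≈ 28.184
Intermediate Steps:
F = -2024 (F = 92*(-22) = -2024)
-57045/F = -57045/(-2024) = -57045*(-1/2024) = 57045/2024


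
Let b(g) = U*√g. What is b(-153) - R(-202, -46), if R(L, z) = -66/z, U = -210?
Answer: -33/23 - 630*I*√17 ≈ -1.4348 - 2597.6*I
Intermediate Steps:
b(g) = -210*√g
b(-153) - R(-202, -46) = -630*I*√17 - (-66)/(-46) = -630*I*√17 - (-66)*(-1)/46 = -630*I*√17 - 1*33/23 = -630*I*√17 - 33/23 = -33/23 - 630*I*√17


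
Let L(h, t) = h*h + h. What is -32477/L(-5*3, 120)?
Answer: -32477/210 ≈ -154.65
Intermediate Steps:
L(h, t) = h + h² (L(h, t) = h² + h = h + h²)
-32477/L(-5*3, 120) = -32477*(-1/(15*(1 - 5*3))) = -32477*(-1/(15*(1 - 15))) = -32477/((-15*(-14))) = -32477/210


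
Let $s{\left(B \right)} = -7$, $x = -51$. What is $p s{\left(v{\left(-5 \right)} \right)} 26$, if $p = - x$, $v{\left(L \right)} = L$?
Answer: $-9282$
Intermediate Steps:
$p = 51$ ($p = \left(-1\right) \left(-51\right) = 51$)
$p s{\left(v{\left(-5 \right)} \right)} 26 = 51 \left(-7\right) 26 = \left(-357\right) 26 = -9282$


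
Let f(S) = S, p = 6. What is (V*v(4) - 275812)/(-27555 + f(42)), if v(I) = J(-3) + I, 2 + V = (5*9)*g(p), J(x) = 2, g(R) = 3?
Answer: 275014/27513 ≈ 9.9958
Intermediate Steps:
V = 133 (V = -2 + (5*9)*3 = -2 + 45*3 = -2 + 135 = 133)
v(I) = 2 + I
(V*v(4) - 275812)/(-27555 + f(42)) = (133*(2 + 4) - 275812)/(-27555 + 42) = (133*6 - 275812)/(-27513) = (798 - 275812)*(-1/27513) = -275014*(-1/27513) = 275014/27513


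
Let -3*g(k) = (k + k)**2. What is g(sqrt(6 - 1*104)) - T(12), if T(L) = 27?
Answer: 311/3 ≈ 103.67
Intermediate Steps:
g(k) = -4*k**2/3 (g(k) = -(k + k)**2/3 = -4*k**2/3)
g(sqrt(6 - 1*104)) - T(12) = -4*(sqrt(6 - 1*104))**2/3 - 1*27 = -4*(sqrt(6 - 104))**2/3 - 27 = -4*(sqrt(-98))**2/3 - 27 = -4*(7*I*sqrt(2))**2/3 - 27 = -4/3*(-98) - 27 = 392/3 - 27 = 311/3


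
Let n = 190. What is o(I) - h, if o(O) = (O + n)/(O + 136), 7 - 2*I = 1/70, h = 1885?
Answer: -36785076/19529 ≈ -1883.6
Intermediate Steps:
I = 489/140 (I = 7/2 - ½/70 = 7/2 - ½*1/70 = 7/2 - 1/140 = 489/140 ≈ 3.4929)
o(O) = (190 + O)/(136 + O) (o(O) = (O + 190)/(O + 136) = (190 + O)/(136 + O))
o(I) - h = (190 + 489/140)/(136 + 489/140) - 1*1885 = (27089/140)/(19529/140) - 1885 = (140/19529)*(27089/140) - 1885 = 27089/19529 - 1885 = -36785076/19529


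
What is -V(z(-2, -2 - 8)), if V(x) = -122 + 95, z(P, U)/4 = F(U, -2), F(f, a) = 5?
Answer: 27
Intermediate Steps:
z(P, U) = 20 (z(P, U) = 4*5 = 20)
V(x) = -27
-V(z(-2, -2 - 8)) = -1*(-27) = 27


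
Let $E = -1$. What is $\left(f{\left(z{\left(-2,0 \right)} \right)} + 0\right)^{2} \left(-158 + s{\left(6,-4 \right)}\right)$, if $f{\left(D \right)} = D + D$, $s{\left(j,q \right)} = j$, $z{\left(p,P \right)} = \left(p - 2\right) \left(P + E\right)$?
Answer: $-9728$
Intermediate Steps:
$z{\left(p,P \right)} = \left(-1 + P\right) \left(-2 + p\right)$ ($z{\left(p,P \right)} = \left(p - 2\right) \left(P - 1\right) = \left(-2 + p\right) \left(-1 + P\right) = \left(-1 + P\right) \left(-2 + p\right)$)
$f{\left(D \right)} = 2 D$
$\left(f{\left(z{\left(-2,0 \right)} \right)} + 0\right)^{2} \left(-158 + s{\left(6,-4 \right)}\right) = \left(2 \left(2 - -2 - 0 + 0 \left(-2\right)\right) + 0\right)^{2} \left(-158 + 6\right) = \left(2 \left(2 + 2 + 0 + 0\right) + 0\right)^{2} \left(-152\right) = \left(2 \cdot 4 + 0\right)^{2} \left(-152\right) = \left(8 + 0\right)^{2} \left(-152\right) = 8^{2} \left(-152\right) = 64 \left(-152\right) = -9728$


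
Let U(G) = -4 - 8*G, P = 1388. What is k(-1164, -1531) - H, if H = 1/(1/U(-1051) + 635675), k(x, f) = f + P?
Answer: -763936424647/5342212701 ≈ -143.00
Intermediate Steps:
k(x, f) = 1388 + f (k(x, f) = f + 1388 = 1388 + f)
H = 8404/5342212701 (H = 1/(1/(-4 - 8*(-1051)) + 635675) = 1/(1/(-4 + 8408) + 635675) = 1/(1/8404 + 635675) = 1/(5342212701/8404) = 8404/5342212701 ≈ 1.5731e-6)
k(-1164, -1531) - H = (1388 - 1531) - 1*8404/5342212701 = -143 - 8404/5342212701 = -763936424647/5342212701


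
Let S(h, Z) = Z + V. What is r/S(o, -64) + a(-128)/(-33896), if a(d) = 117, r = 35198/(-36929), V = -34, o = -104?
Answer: 384821747/61335523816 ≈ 0.0062740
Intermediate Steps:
r = -35198/36929 (r = 35198*(-1/36929) = -35198/36929 ≈ -0.95313)
S(h, Z) = -34 + Z (S(h, Z) = Z - 34 = -34 + Z)
r/S(o, -64) + a(-128)/(-33896) = -35198/(36929*(-34 - 64)) + 117/(-33896) = -35198/36929/(-98) + 117*(-1/33896) = -35198/36929*(-1/98) - 117/33896 = 17599/1809521 - 117/33896 = 384821747/61335523816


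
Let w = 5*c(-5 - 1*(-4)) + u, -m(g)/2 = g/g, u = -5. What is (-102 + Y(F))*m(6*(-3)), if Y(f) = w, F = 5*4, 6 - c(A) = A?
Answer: 144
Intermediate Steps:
c(A) = 6 - A
m(g) = -2 (m(g) = -2*g/g = -2*1 = -2)
F = 20
w = 30 (w = 5*(6 - (-5 - 1*(-4))) - 5 = 5*(6 - (-5 + 4)) - 5 = 5*(6 - 1*(-1)) - 5 = 5*(6 + 1) - 5 = 5*7 - 5 = 35 - 5 = 30)
Y(f) = 30
(-102 + Y(F))*m(6*(-3)) = (-102 + 30)*(-2) = -72*(-2) = 144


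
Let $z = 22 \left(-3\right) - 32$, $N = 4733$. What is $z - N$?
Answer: $-4831$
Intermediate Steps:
$z = -98$ ($z = -66 - 32 = -98$)
$z - N = -98 - 4733 = -4831$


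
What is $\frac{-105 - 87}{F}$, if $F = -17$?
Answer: $\frac{192}{17} \approx 11.294$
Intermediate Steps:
$\frac{-105 - 87}{F} = \frac{-105 - 87}{-17} = \left(- \frac{1}{17}\right) \left(-192\right) = \frac{192}{17}$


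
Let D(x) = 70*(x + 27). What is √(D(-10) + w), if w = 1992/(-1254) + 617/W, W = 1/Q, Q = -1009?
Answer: I*√27141826591/209 ≈ 788.27*I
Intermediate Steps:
D(x) = 1890 + 70*x (D(x) = 70*(27 + x) = 1890 + 70*x)
W = -1/1009 (W = 1/(-1009) = -1/1009 ≈ -0.00099108)
w = -130113909/209 (w = 1992/(-1254) + 617/(-1/1009) = 1992*(-1/1254) + 617*(-1009) = -332/209 - 622553 = -130113909/209 ≈ -6.2256e+5)
√(D(-10) + w) = √((1890 + 70*(-10)) - 130113909/209) = √((1890 - 700) - 130113909/209) = √(1190 - 130113909/209) = √(-129865199/209) = I*√27141826591/209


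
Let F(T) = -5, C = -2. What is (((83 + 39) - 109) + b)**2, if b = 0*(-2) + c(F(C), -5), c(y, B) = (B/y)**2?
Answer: 196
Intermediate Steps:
c(y, B) = B**2/y**2
b = 1 (b = 0*(-2) + (-5)**2/(-5)**2 = 0 + 25*(1/25) = 0 + 1 = 1)
(((83 + 39) - 109) + b)**2 = (((83 + 39) - 109) + 1)**2 = ((122 - 109) + 1)**2 = (13 + 1)**2 = 14**2 = 196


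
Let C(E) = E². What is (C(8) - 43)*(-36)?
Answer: -756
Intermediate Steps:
(C(8) - 43)*(-36) = (8² - 43)*(-36) = (64 - 43)*(-36) = 21*(-36) = -756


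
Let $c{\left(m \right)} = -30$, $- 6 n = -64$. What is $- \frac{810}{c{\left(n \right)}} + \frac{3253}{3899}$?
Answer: $\frac{108526}{3899} \approx 27.834$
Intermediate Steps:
$n = \frac{32}{3}$ ($n = \left(- \frac{1}{6}\right) \left(-64\right) = \frac{32}{3} \approx 10.667$)
$- \frac{810}{c{\left(n \right)}} + \frac{3253}{3899} = - \frac{810}{-30} + \frac{3253}{3899} = \left(-810\right) \left(- \frac{1}{30}\right) + 3253 \cdot \frac{1}{3899} = 27 + \frac{3253}{3899} = \frac{108526}{3899}$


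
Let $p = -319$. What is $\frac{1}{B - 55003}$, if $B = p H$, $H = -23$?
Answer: $- \frac{1}{47666} \approx -2.0979 \cdot 10^{-5}$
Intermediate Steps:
$B = 7337$ ($B = \left(-319\right) \left(-23\right) = 7337$)
$\frac{1}{B - 55003} = \frac{1}{7337 - 55003} = \frac{1}{-47666} = - \frac{1}{47666}$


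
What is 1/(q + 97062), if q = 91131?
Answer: 1/188193 ≈ 5.3137e-6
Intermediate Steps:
1/(q + 97062) = 1/(91131 + 97062) = 1/188193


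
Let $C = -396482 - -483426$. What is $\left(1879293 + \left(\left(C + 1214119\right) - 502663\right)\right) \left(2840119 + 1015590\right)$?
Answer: $10324404999337$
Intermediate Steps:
$C = 86944$ ($C = -396482 + 483426 = 86944$)
$\left(1879293 + \left(\left(C + 1214119\right) - 502663\right)\right) \left(2840119 + 1015590\right) = \left(1879293 + \left(\left(86944 + 1214119\right) - 502663\right)\right) \left(2840119 + 1015590\right) = \left(1879293 + \left(1301063 - 502663\right)\right) 3855709 = \left(1879293 + 798400\right) 3855709 = 2677693 \cdot 3855709 = 10324404999337$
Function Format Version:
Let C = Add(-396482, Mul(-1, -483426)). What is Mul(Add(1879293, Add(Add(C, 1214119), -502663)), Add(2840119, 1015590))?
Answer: 10324404999337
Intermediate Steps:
C = 86944 (C = Add(-396482, 483426) = 86944)
Mul(Add(1879293, Add(Add(C, 1214119), -502663)), Add(2840119, 1015590)) = Mul(Add(1879293, Add(Add(86944, 1214119), -502663)), Add(2840119, 1015590)) = Mul(Add(1879293, Add(1301063, -502663)), 3855709) = Mul(Add(1879293, 798400), 3855709) = Mul(2677693, 3855709) = 10324404999337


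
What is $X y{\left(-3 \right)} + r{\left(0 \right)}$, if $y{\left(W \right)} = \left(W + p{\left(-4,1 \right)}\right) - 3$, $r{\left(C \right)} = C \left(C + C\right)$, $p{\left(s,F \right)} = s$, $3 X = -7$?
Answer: $\frac{70}{3} \approx 23.333$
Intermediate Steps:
$X = - \frac{7}{3}$ ($X = \frac{1}{3} \left(-7\right) = - \frac{7}{3} \approx -2.3333$)
$r{\left(C \right)} = 2 C^{2}$ ($r{\left(C \right)} = C 2 C = 2 C^{2}$)
$y{\left(W \right)} = -7 + W$ ($y{\left(W \right)} = \left(W - 4\right) - 3 = \left(-4 + W\right) - 3 = -7 + W$)
$X y{\left(-3 \right)} + r{\left(0 \right)} = - \frac{7 \left(-7 - 3\right)}{3} + 2 \cdot 0^{2} = \left(- \frac{7}{3}\right) \left(-10\right) + 2 \cdot 0 = \frac{70}{3} + 0 = \frac{70}{3}$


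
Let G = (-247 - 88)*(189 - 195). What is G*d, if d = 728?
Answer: 1463280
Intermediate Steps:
G = 2010 (G = -335*(-6) = 2010)
G*d = 2010*728 = 1463280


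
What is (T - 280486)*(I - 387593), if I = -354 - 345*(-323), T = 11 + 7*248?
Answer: 77074678368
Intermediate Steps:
T = 1747 (T = 11 + 1736 = 1747)
I = 111081 (I = -354 + 111435 = 111081)
(T - 280486)*(I - 387593) = (1747 - 280486)*(111081 - 387593) = -278739*(-276512) = 77074678368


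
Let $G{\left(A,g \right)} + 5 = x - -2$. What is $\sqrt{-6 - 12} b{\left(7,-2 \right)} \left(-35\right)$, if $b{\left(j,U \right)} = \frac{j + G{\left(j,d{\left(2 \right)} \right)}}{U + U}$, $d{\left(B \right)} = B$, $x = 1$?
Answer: $\frac{525 i \sqrt{2}}{4} \approx 185.62 i$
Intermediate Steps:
$G{\left(A,g \right)} = -2$ ($G{\left(A,g \right)} = -5 + \left(1 - -2\right) = -5 + \left(1 + 2\right) = -5 + 3 = -2$)
$b{\left(j,U \right)} = \frac{-2 + j}{2 U}$ ($b{\left(j,U \right)} = \frac{j - 2}{U + U} = \frac{-2 + j}{2 U}$)
$\sqrt{-6 - 12} b{\left(7,-2 \right)} \left(-35\right) = \sqrt{-6 - 12} \frac{-2 + 7}{2 \left(-2\right)} \left(-35\right) = \sqrt{-18} \cdot \frac{1}{2} \left(- \frac{1}{2}\right) 5 \left(-35\right) = 3 i \sqrt{2} \left(- \frac{5}{4}\right) \left(-35\right) = - \frac{15 i \sqrt{2}}{4} \left(-35\right) = \frac{525 i \sqrt{2}}{4}$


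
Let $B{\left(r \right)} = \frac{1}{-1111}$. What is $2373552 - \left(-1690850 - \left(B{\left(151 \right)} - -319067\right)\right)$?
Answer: $\frac{4870034058}{1111} \approx 4.3835 \cdot 10^{6}$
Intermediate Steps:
$B{\left(r \right)} = - \frac{1}{1111}$
$2373552 - \left(-1690850 - \left(B{\left(151 \right)} - -319067\right)\right) = 2373552 - \left(-1690850 - \left(- \frac{1}{1111} - -319067\right)\right) = 2373552 - \left(-1690850 - \left(- \frac{1}{1111} + 319067\right)\right) = 2373552 - \left(-1690850 - \frac{354483436}{1111}\right) = 2373552 - - \frac{2233017786}{1111} = 2373552 + \frac{2233017786}{1111} = \frac{4870034058}{1111}$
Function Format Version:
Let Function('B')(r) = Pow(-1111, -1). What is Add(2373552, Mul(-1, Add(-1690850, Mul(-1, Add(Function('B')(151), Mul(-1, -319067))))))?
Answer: Rational(4870034058, 1111) ≈ 4.3835e+6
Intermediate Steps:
Function('B')(r) = Rational(-1, 1111)
Add(2373552, Mul(-1, Add(-1690850, Mul(-1, Add(Function('B')(151), Mul(-1, -319067)))))) = Add(2373552, Mul(-1, Add(-1690850, Mul(-1, Add(Rational(-1, 1111), Mul(-1, -319067)))))) = Add(2373552, Mul(-1, Add(-1690850, Mul(-1, Add(Rational(-1, 1111), 319067))))) = Add(2373552, Mul(-1, Add(-1690850, Mul(-1, Rational(354483436, 1111))))) = Add(2373552, Mul(-1, Add(-1690850, Rational(-354483436, 1111)))) = Add(2373552, Mul(-1, Rational(-2233017786, 1111))) = Add(2373552, Rational(2233017786, 1111)) = Rational(4870034058, 1111)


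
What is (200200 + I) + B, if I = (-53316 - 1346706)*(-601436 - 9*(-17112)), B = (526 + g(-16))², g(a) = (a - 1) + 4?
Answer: 626409506785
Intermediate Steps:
g(a) = 3 + a (g(a) = (-1 + a) + 4 = 3 + a)
B = 263169 (B = (526 + (3 - 16))² = (526 - 13)² = 513² = 263169)
I = 626409043416 (I = -1400022*(-601436 + 154008) = -1400022*(-447428) = 626409043416)
(200200 + I) + B = (200200 + 626409043416) + 263169 = 626409243616 + 263169 = 626409506785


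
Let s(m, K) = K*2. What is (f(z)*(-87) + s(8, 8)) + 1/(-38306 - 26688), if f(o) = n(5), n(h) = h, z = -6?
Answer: -27232487/64994 ≈ -419.00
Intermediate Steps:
s(m, K) = 2*K
f(o) = 5
(f(z)*(-87) + s(8, 8)) + 1/(-38306 - 26688) = (5*(-87) + 2*8) + 1/(-38306 - 26688) = (-435 + 16) + 1/(-64994) = -419 - 1/64994 = -27232487/64994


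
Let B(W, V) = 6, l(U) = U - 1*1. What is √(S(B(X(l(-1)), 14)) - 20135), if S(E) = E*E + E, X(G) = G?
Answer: I*√20093 ≈ 141.75*I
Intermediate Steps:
l(U) = -1 + U (l(U) = U - 1 = -1 + U)
S(E) = E + E² (S(E) = E² + E = E + E²)
√(S(B(X(l(-1)), 14)) - 20135) = √(6*(1 + 6) - 20135) = √(6*7 - 20135) = √(42 - 20135) = √(-20093) = I*√20093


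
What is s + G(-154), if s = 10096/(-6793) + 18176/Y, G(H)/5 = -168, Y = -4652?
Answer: -6678826600/7900259 ≈ -845.39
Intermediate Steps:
G(H) = -840 (G(H) = 5*(-168) = -840)
s = -42609040/7900259 (s = 10096/(-6793) + 18176/(-4652) = 10096*(-1/6793) + 18176*(-1/4652) = -10096/6793 - 4544/1163 = -42609040/7900259 ≈ -5.3934)
s + G(-154) = -42609040/7900259 - 840 = -6678826600/7900259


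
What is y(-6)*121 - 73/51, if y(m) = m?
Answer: -37099/51 ≈ -727.43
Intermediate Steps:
y(-6)*121 - 73/51 = -6*121 - 73/51 = -726 - 73*1/51 = -726 - 73/51 = -37099/51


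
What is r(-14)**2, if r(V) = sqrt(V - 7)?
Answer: -21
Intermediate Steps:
r(V) = sqrt(-7 + V)
r(-14)**2 = (sqrt(-7 - 14))**2 = (sqrt(-21))**2 = (I*sqrt(21))**2 = -21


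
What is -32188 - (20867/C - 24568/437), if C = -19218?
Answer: -269842119305/8398266 ≈ -32131.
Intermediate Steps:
-32188 - (20867/C - 24568/437) = -32188 - (20867/(-19218) - 24568/437) = -32188 - (20867*(-1/19218) - 24568*1/437) = -32188 - (-20867/19218 - 24568/437) = -32188 - 1*(-481266703/8398266) = -32188 + 481266703/8398266 = -269842119305/8398266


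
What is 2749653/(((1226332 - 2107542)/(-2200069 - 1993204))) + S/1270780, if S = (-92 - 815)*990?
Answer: 366303766584761613/27995601095 ≈ 1.3084e+7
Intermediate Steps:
S = -897930 (S = -907*990 = -897930)
2749653/(((1226332 - 2107542)/(-2200069 - 1993204))) + S/1270780 = 2749653/(((1226332 - 2107542)/(-2200069 - 1993204))) - 897930/1270780 = 2749653/((-881210/(-4193273))) - 897930*1/1270780 = 2749653/((-881210*(-1/4193273))) - 89793/127078 = 2749653/(881210/4193273) - 89793/127078 = 2749653*(4193273/881210) - 89793/127078 = 11530045684269/881210 - 89793/127078 = 366303766584761613/27995601095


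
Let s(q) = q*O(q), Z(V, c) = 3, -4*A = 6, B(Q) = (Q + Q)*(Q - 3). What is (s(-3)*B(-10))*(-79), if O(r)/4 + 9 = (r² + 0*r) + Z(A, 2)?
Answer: 739440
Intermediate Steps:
B(Q) = 2*Q*(-3 + Q) (B(Q) = (2*Q)*(-3 + Q) = 2*Q*(-3 + Q))
A = -3/2 (A = -¼*6 = -3/2 ≈ -1.5000)
O(r) = -24 + 4*r² (O(r) = -36 + 4*((r² + 0*r) + 3) = -36 + 4*((r² + 0) + 3) = -36 + 4*(r² + 3) = -36 + 4*(3 + r²) = -36 + (12 + 4*r²) = -24 + 4*r²)
s(q) = q*(-24 + 4*q²)
(s(-3)*B(-10))*(-79) = ((4*(-3)*(-6 + (-3)²))*(2*(-10)*(-3 - 10)))*(-79) = ((4*(-3)*(-6 + 9))*(2*(-10)*(-13)))*(-79) = ((4*(-3)*3)*260)*(-79) = -36*260*(-79) = -9360*(-79) = 739440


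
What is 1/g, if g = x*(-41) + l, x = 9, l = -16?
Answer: -1/385 ≈ -0.0025974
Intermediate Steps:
g = -385 (g = 9*(-41) - 16 = -369 - 16 = -385)
1/g = 1/(-385) = -1/385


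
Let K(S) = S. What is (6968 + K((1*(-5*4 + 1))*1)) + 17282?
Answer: 24231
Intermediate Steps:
(6968 + K((1*(-5*4 + 1))*1)) + 17282 = (6968 + (1*(-5*4 + 1))*1) + 17282 = (6968 + (1*(-20 + 1))*1) + 17282 = (6968 + (1*(-19))*1) + 17282 = (6968 - 19*1) + 17282 = (6968 - 19) + 17282 = 6949 + 17282 = 24231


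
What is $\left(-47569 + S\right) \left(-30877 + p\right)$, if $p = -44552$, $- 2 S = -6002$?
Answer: $3361719672$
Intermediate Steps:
$S = 3001$ ($S = \left(- \frac{1}{2}\right) \left(-6002\right) = 3001$)
$\left(-47569 + S\right) \left(-30877 + p\right) = \left(-47569 + 3001\right) \left(-30877 - 44552\right) = \left(-44568\right) \left(-75429\right) = 3361719672$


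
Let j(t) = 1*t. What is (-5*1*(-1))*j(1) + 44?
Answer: 49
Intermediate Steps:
j(t) = t
(-5*1*(-1))*j(1) + 44 = (-5*1*(-1))*1 + 44 = -5*(-1)*1 + 44 = 5*1 + 44 = 5 + 44 = 49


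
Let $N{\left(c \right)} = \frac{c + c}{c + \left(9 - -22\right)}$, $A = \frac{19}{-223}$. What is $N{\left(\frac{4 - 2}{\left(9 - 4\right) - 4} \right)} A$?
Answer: $- \frac{76}{7359} \approx -0.010327$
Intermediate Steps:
$A = - \frac{19}{223}$ ($A = 19 \left(- \frac{1}{223}\right) = - \frac{19}{223} \approx -0.085202$)
$N{\left(c \right)} = \frac{2 c}{31 + c}$ ($N{\left(c \right)} = \frac{2 c}{c + \left(9 + 22\right)} = \frac{2 c}{c + 31} = \frac{2 c}{31 + c}$)
$N{\left(\frac{4 - 2}{\left(9 - 4\right) - 4} \right)} A = \frac{2 \frac{4 - 2}{\left(9 - 4\right) - 4}}{31 + \frac{4 - 2}{\left(9 - 4\right) - 4}} \left(- \frac{19}{223}\right) = \frac{2 \frac{2}{5 - 4}}{31 + \frac{2}{5 - 4}} \left(- \frac{19}{223}\right) = \frac{2 \cdot \frac{2}{1}}{31 + \frac{2}{1}} \left(- \frac{19}{223}\right) = \frac{2 \cdot 2 \cdot 1}{31 + 2 \cdot 1} \left(- \frac{19}{223}\right) = 2 \cdot 2 \frac{1}{31 + 2} \left(- \frac{19}{223}\right) = 2 \cdot 2 \cdot \frac{1}{33} \left(- \frac{19}{223}\right) = \frac{4}{33} \left(- \frac{19}{223}\right) = - \frac{76}{7359}$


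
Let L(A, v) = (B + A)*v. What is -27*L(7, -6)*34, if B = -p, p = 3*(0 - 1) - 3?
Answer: 71604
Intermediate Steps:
p = -6 (p = 3*(-1) - 3 = -3 - 3 = -6)
B = 6 (B = -1*(-6) = 6)
L(A, v) = v*(6 + A) (L(A, v) = (6 + A)*v = v*(6 + A))
-27*L(7, -6)*34 = -(-162)*(6 + 7)*34 = -(-162)*13*34 = -27*(-78)*34 = 2106*34 = 71604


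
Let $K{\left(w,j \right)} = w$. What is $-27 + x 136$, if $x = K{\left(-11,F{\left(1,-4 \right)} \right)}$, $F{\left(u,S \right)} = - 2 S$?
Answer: $-1523$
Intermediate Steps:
$x = -11$
$-27 + x 136 = -27 - 1496 = -1523$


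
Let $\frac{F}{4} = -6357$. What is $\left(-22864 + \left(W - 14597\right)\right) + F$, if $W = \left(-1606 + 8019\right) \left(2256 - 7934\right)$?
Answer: $-36475903$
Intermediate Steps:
$F = -25428$ ($F = 4 \left(-6357\right) = -25428$)
$W = -36413014$ ($W = 6413 \left(-5678\right) = -36413014$)
$\left(-22864 + \left(W - 14597\right)\right) + F = \left(-22864 - 36427611\right) - 25428 = -36450475 - 25428 = -36475903$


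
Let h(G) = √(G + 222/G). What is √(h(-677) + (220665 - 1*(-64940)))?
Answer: √(130901054045 + 677*I*√310439027)/677 ≈ 534.42 + 0.024349*I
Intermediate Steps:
√(h(-677) + (220665 - 1*(-64940))) = √(√(-677 + 222/(-677)) + (220665 - 1*(-64940))) = √(√(-677 + 222*(-1/677)) + (220665 + 64940)) = √(√(-677 - 222/677) + 285605) = √(√(-458551/677) + 285605) = √(I*√310439027/677 + 285605) = √(285605 + I*√310439027/677)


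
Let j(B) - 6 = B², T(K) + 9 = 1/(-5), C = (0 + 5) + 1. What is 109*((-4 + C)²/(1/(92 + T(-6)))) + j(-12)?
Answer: 181254/5 ≈ 36251.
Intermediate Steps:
C = 6 (C = 5 + 1 = 6)
T(K) = -46/5 (T(K) = -9 + 1/(-5) = -9 - ⅕ = -46/5)
j(B) = 6 + B²
109*((-4 + C)²/(1/(92 + T(-6)))) + j(-12) = 109*((-4 + 6)²/(1/(92 - 46/5))) + (6 + (-12)²) = 109*(2²/(1/(414/5))) + (6 + 144) = 109*(4/(5/414)) + 150 = 109*(4*(414/5)) + 150 = 109*(1656/5) + 150 = 180504/5 + 150 = 181254/5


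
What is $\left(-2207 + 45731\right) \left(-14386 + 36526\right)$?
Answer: $963621360$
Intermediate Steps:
$\left(-2207 + 45731\right) \left(-14386 + 36526\right) = 43524 \cdot 22140 = 963621360$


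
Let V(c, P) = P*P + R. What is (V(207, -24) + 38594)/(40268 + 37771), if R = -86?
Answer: 13028/26013 ≈ 0.50083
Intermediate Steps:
V(c, P) = -86 + P² (V(c, P) = P*P - 86 = P² - 86 = -86 + P²)
(V(207, -24) + 38594)/(40268 + 37771) = ((-86 + (-24)²) + 38594)/(40268 + 37771) = ((-86 + 576) + 38594)/78039 = (490 + 38594)*(1/78039) = 39084*(1/78039) = 13028/26013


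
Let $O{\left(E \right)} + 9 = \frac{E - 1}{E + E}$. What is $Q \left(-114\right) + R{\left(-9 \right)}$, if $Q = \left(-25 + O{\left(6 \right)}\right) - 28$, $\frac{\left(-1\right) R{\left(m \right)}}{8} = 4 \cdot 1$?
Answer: $\frac{13977}{2} \approx 6988.5$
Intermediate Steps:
$O{\left(E \right)} = -9 + \frac{-1 + E}{2 E}$ ($O{\left(E \right)} = -9 + \frac{E - 1}{E + E} = -9 + \frac{-1 + E}{2 E}$)
$R{\left(m \right)} = -32$ ($R{\left(m \right)} = - 8 \cdot 4 \cdot 1 = \left(-8\right) 4 = -32$)
$Q = - \frac{739}{12}$ ($Q = \left(-25 + \frac{-1 - 102}{2 \cdot 6}\right) - 28 = \left(-25 + \frac{1}{2} \cdot \frac{1}{6} \left(-1 - 102\right)\right) - 28 = \left(-25 + \frac{1}{2} \cdot \frac{1}{6} \left(-103\right)\right) - 28 = \left(-25 - \frac{103}{12}\right) - 28 = - \frac{403}{12} - 28 = - \frac{739}{12} \approx -61.583$)
$Q \left(-114\right) + R{\left(-9 \right)} = \left(- \frac{739}{12}\right) \left(-114\right) - 32 = \frac{14041}{2} - 32 = \frac{13977}{2}$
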